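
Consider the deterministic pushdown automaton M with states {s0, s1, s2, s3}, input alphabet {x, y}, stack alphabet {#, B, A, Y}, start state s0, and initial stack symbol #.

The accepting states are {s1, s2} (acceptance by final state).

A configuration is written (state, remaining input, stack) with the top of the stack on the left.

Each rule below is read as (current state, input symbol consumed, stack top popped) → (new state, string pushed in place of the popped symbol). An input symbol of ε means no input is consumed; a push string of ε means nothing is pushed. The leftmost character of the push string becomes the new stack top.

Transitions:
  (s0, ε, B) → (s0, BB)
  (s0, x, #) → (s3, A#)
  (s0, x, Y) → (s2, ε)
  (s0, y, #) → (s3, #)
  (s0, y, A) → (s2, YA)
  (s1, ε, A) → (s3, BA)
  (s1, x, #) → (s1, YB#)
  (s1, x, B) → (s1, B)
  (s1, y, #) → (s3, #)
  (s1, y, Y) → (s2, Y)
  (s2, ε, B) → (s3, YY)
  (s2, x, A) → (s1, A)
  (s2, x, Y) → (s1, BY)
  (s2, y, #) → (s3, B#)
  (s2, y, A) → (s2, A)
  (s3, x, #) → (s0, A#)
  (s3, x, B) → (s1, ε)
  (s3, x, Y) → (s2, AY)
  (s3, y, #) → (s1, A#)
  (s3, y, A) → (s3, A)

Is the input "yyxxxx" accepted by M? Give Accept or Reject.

Accept

(s0, yyxxxx, #) ⊢ (s3, yxxxx, #) ⊢ (s1, xxxx, A#) ⊢ (s3, xxxx, BA#) ⊢ (s1, xxx, A#) ⊢ (s3, xxx, BA#) ⊢ (s1, xx, A#) ⊢ (s3, xx, BA#) ⊢ (s1, x, A#) ⊢ (s3, x, BA#) ⊢ (s1, ε, A#)
All input consumed; state s1 ∈ F.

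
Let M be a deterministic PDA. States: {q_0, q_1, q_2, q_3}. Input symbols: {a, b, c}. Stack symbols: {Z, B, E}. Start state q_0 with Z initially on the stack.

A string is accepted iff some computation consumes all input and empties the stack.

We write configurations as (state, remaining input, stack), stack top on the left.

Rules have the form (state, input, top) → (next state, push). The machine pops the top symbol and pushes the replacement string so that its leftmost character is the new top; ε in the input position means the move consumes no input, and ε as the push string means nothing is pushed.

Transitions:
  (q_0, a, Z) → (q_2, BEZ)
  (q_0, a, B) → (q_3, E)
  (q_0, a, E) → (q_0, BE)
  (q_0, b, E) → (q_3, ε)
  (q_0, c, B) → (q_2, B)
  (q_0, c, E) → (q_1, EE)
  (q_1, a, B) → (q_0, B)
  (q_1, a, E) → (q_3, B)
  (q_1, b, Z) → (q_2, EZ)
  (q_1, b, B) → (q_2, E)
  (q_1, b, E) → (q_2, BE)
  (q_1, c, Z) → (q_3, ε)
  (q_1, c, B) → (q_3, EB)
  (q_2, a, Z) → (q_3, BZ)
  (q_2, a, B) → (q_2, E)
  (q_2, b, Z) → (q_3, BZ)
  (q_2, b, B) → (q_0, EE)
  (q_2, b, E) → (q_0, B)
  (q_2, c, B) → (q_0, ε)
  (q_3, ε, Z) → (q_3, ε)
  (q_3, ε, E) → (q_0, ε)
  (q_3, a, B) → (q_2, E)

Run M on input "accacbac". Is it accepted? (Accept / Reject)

Reject

(q_0, accacbac, Z)
  read a, top Z: go to q_2, push BEZ → (q_2, ccacbac, BEZ)
  read c, top B: go to q_0, push ε → (q_0, cacbac, EZ)
  read c, top E: go to q_1, push EE → (q_1, acbac, EEZ)
  read a, top E: go to q_3, push B → (q_3, cbac, BEZ)
No transition applies at (q_3, cbac, BEZ); input not fully consumed.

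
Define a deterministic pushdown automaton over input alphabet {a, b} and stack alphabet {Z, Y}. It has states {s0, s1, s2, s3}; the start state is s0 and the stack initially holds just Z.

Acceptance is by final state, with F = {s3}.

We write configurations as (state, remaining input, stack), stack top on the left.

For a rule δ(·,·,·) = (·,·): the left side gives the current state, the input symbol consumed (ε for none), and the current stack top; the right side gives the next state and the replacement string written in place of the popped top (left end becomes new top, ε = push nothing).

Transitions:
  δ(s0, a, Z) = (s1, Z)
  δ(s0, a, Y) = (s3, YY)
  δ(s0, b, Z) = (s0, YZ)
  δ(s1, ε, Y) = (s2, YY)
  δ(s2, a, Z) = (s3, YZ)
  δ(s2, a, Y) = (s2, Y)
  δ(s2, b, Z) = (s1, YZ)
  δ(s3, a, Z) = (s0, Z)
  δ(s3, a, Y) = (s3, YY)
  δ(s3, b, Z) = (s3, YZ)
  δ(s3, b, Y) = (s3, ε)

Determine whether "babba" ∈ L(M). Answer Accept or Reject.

(s0, babba, Z) ⊢ (s0, abba, YZ) ⊢ (s3, bba, YYZ) ⊢ (s3, ba, YZ) ⊢ (s3, a, Z) ⊢ (s0, ε, Z)
All input consumed; state s0 ∉ F and no further ε-move applies.

Reject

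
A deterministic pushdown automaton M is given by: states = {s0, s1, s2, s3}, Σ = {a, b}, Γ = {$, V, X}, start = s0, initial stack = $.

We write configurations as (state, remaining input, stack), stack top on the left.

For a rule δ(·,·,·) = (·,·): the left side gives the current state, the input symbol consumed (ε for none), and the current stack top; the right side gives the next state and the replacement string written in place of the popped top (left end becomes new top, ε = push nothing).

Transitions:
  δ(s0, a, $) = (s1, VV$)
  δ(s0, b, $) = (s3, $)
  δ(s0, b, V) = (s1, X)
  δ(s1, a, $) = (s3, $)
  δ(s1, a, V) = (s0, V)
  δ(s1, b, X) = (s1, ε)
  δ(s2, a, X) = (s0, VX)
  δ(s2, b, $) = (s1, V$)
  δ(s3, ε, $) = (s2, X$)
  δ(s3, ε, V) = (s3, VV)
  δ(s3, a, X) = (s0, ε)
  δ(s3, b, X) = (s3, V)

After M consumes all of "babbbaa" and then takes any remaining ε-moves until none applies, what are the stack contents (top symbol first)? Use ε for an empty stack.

VX$

(s0, babbbaa, $)
  read b, top $: go to s3, push $ → (s3, abbbaa, $)
  ε-move, top $: go to s2, push X$ → (s2, abbbaa, X$)
  read a, top X: go to s0, push VX → (s0, bbbaa, VX$)
  read b, top V: go to s1, push X → (s1, bbaa, XX$)
  read b, top X: go to s1, push ε → (s1, baa, X$)
  read b, top X: go to s1, push ε → (s1, aa, $)
  read a, top $: go to s3, push $ → (s3, a, $)
  ε-move, top $: go to s2, push X$ → (s2, a, X$)
  read a, top X: go to s0, push VX → (s0, ε, VX$)
All input consumed in state s0 with stack VX$.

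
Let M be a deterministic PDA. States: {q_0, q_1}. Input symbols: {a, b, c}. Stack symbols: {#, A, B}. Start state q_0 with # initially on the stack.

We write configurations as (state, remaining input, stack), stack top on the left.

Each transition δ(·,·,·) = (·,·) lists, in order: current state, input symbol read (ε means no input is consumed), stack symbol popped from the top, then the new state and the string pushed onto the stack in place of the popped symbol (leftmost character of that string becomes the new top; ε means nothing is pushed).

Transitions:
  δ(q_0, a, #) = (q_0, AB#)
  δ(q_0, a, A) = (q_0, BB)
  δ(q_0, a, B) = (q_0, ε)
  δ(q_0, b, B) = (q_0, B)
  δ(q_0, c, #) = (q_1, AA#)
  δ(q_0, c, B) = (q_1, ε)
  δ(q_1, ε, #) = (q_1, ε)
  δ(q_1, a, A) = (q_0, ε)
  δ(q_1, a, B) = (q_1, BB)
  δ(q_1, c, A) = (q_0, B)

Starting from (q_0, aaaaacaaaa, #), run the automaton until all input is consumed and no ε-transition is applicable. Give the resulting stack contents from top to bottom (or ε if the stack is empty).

(q_0, aaaaacaaaa, #)
  read a, top #: go to q_0, push AB# → (q_0, aaaacaaaa, AB#)
  read a, top A: go to q_0, push BB → (q_0, aaacaaaa, BBB#)
  read a, top B: go to q_0, push ε → (q_0, aacaaaa, BB#)
  read a, top B: go to q_0, push ε → (q_0, acaaaa, B#)
  read a, top B: go to q_0, push ε → (q_0, caaaa, #)
  read c, top #: go to q_1, push AA# → (q_1, aaaa, AA#)
  read a, top A: go to q_0, push ε → (q_0, aaa, A#)
  read a, top A: go to q_0, push BB → (q_0, aa, BB#)
  read a, top B: go to q_0, push ε → (q_0, a, B#)
  read a, top B: go to q_0, push ε → (q_0, ε, #)
All input consumed in state q_0 with stack #.

#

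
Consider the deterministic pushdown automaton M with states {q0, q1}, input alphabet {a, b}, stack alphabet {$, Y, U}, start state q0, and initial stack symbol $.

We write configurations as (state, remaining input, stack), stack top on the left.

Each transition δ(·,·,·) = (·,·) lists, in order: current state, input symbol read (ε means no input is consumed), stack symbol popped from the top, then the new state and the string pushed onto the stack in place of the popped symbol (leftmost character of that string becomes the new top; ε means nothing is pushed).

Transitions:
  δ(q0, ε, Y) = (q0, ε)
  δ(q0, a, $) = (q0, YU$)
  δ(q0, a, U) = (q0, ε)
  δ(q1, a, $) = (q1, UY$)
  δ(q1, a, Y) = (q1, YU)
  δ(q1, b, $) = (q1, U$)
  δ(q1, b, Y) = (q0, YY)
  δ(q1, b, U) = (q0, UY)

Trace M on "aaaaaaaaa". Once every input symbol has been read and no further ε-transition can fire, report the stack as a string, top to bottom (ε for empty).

U$

(q0, aaaaaaaaa, $)
  read a, top $: go to q0, push YU$ → (q0, aaaaaaaa, YU$)
  ε-move, top Y: go to q0, push ε → (q0, aaaaaaaa, U$)
  read a, top U: go to q0, push ε → (q0, aaaaaaa, $)
  read a, top $: go to q0, push YU$ → (q0, aaaaaa, YU$)
  ε-move, top Y: go to q0, push ε → (q0, aaaaaa, U$)
  read a, top U: go to q0, push ε → (q0, aaaaa, $)
  read a, top $: go to q0, push YU$ → (q0, aaaa, YU$)
  ε-move, top Y: go to q0, push ε → (q0, aaaa, U$)
  read a, top U: go to q0, push ε → (q0, aaa, $)
  read a, top $: go to q0, push YU$ → (q0, aa, YU$)
  ε-move, top Y: go to q0, push ε → (q0, aa, U$)
  read a, top U: go to q0, push ε → (q0, a, $)
  read a, top $: go to q0, push YU$ → (q0, ε, YU$)
  ε-move, top Y: go to q0, push ε → (q0, ε, U$)
All input consumed in state q0 with stack U$.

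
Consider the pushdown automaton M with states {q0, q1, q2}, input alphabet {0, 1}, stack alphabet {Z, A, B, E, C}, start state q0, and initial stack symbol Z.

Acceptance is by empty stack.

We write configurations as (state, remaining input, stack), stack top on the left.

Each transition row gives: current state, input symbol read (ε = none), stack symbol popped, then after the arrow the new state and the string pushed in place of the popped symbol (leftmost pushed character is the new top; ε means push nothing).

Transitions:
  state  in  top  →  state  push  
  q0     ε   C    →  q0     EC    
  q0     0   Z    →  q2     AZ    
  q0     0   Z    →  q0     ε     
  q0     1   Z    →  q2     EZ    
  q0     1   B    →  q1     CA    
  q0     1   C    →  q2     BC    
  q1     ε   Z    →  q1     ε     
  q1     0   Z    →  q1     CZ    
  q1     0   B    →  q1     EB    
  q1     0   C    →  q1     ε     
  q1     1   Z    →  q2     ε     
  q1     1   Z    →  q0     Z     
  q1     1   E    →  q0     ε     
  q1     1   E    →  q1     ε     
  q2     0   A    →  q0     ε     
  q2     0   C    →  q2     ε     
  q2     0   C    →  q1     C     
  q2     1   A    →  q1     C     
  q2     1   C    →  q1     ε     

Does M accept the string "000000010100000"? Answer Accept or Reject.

Accept

One accepting computation: (q0, 000000010100000, Z) ⊢ (q2, 00000010100000, AZ) ⊢ (q0, 0000010100000, Z) ⊢ (q2, 000010100000, AZ) ⊢ (q0, 00010100000, Z) ⊢ (q2, 0010100000, AZ) ⊢ (q0, 010100000, Z) ⊢ (q2, 10100000, AZ) ⊢ (q1, 0100000, CZ) ⊢ (q1, 100000, Z) ⊢ (q0, 00000, Z) ⊢ (q2, 0000, AZ) ⊢ (q0, 000, Z) ⊢ (q2, 00, AZ) ⊢ (q0, 0, Z) ⊢ (q0, ε, ε)
All input consumed and the stack is empty.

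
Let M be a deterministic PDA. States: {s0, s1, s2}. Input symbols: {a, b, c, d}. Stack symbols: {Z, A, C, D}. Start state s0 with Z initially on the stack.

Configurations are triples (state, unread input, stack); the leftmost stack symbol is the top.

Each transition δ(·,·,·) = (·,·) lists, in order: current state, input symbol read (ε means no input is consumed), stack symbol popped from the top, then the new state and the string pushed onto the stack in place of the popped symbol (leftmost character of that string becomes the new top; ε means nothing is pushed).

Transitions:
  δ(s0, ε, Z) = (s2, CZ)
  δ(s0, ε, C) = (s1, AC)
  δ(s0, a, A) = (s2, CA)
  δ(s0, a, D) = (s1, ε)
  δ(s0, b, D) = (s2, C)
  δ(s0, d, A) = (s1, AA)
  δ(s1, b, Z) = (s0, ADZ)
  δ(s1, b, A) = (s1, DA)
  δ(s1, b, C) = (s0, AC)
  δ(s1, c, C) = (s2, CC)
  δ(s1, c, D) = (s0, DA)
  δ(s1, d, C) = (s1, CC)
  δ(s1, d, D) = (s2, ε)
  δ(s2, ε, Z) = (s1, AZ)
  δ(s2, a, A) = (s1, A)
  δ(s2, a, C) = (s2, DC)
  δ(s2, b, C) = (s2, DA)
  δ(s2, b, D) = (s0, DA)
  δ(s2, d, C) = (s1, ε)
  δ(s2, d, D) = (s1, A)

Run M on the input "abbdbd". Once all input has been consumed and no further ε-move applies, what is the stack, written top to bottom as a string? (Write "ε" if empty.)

(s0, abbdbd, Z)
  ε-move, top Z: go to s2, push CZ → (s2, abbdbd, CZ)
  read a, top C: go to s2, push DC → (s2, bbdbd, DCZ)
  read b, top D: go to s0, push DA → (s0, bdbd, DACZ)
  read b, top D: go to s2, push C → (s2, dbd, CACZ)
  read d, top C: go to s1, push ε → (s1, bd, ACZ)
  read b, top A: go to s1, push DA → (s1, d, DACZ)
  read d, top D: go to s2, push ε → (s2, ε, ACZ)
All input consumed in state s2 with stack ACZ.

ACZ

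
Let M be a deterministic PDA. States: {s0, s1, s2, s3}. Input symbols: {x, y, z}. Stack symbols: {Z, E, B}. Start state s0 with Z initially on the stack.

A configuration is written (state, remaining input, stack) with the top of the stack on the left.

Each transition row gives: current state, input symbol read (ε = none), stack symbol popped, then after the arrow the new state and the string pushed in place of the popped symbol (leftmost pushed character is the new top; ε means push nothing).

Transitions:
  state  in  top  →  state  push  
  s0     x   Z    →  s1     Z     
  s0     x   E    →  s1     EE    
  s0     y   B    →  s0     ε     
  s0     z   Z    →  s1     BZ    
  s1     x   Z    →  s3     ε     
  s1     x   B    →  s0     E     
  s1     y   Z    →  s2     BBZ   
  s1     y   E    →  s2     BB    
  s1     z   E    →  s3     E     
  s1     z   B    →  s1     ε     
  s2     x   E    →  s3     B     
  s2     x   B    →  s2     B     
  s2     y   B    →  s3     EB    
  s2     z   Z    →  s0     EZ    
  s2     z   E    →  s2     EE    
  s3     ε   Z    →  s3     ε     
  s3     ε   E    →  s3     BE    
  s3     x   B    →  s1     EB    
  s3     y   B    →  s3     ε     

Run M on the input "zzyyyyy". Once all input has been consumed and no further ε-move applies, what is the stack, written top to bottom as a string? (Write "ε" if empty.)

BEBBZ

(s0, zzyyyyy, Z)
  read z, top Z: go to s1, push BZ → (s1, zyyyyy, BZ)
  read z, top B: go to s1, push ε → (s1, yyyyy, Z)
  read y, top Z: go to s2, push BBZ → (s2, yyyy, BBZ)
  read y, top B: go to s3, push EB → (s3, yyy, EBBZ)
  ε-move, top E: go to s3, push BE → (s3, yyy, BEBBZ)
  read y, top B: go to s3, push ε → (s3, yy, EBBZ)
  ε-move, top E: go to s3, push BE → (s3, yy, BEBBZ)
  read y, top B: go to s3, push ε → (s3, y, EBBZ)
  ε-move, top E: go to s3, push BE → (s3, y, BEBBZ)
  read y, top B: go to s3, push ε → (s3, ε, EBBZ)
  ε-move, top E: go to s3, push BE → (s3, ε, BEBBZ)
All input consumed in state s3 with stack BEBBZ.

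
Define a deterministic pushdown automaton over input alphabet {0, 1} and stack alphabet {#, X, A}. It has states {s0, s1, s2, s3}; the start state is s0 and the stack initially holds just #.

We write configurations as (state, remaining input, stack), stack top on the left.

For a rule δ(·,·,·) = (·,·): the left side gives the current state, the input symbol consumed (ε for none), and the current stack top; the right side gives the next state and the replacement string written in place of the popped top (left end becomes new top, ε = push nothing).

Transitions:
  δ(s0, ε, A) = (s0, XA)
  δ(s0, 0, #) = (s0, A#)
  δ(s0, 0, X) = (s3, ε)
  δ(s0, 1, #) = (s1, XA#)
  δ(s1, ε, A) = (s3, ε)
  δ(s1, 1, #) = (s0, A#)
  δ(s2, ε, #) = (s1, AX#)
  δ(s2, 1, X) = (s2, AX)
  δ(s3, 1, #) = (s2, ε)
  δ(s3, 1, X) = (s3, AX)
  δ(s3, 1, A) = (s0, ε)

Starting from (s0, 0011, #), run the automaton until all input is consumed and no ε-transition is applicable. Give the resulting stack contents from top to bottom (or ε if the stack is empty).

(s0, 0011, #)
  read 0, top #: go to s0, push A# → (s0, 011, A#)
  ε-move, top A: go to s0, push XA → (s0, 011, XA#)
  read 0, top X: go to s3, push ε → (s3, 11, A#)
  read 1, top A: go to s0, push ε → (s0, 1, #)
  read 1, top #: go to s1, push XA# → (s1, ε, XA#)
All input consumed in state s1 with stack XA#.

XA#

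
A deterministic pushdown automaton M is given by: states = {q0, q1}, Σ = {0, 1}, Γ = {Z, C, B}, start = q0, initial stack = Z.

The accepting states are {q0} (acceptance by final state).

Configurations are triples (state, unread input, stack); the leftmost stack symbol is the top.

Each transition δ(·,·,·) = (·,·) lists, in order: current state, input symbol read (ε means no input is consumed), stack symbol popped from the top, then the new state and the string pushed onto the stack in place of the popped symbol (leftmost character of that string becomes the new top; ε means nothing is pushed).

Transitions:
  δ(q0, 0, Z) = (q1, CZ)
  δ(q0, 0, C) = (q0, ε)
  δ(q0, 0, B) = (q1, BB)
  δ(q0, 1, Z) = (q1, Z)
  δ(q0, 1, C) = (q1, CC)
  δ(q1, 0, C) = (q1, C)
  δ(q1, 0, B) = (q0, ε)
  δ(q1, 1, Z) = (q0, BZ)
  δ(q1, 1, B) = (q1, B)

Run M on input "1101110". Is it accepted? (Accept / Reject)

(q0, 1101110, Z) ⊢ (q1, 101110, Z) ⊢ (q0, 01110, BZ) ⊢ (q1, 1110, BBZ) ⊢ (q1, 110, BBZ) ⊢ (q1, 10, BBZ) ⊢ (q1, 0, BBZ) ⊢ (q0, ε, BZ)
All input consumed; state q0 ∈ F.

Accept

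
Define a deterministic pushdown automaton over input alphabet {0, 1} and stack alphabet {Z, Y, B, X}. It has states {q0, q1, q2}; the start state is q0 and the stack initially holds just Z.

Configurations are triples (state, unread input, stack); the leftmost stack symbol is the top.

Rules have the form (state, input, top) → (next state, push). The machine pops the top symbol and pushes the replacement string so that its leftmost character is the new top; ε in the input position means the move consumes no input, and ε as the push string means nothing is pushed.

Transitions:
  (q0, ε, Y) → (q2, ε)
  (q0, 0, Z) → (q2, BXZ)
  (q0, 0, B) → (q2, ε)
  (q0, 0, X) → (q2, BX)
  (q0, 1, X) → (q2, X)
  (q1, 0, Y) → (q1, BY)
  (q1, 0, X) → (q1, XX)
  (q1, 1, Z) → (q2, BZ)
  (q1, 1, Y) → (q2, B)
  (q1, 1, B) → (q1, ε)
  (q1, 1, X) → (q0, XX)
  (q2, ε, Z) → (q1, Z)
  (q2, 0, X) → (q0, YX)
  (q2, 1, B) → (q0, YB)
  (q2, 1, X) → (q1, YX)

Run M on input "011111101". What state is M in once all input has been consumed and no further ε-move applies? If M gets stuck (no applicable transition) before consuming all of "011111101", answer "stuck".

(q0, 011111101, Z) ⊢ (q2, 11111101, BXZ) ⊢ (q0, 1111101, YBXZ) ⊢ (q2, 1111101, BXZ) ⊢ (q0, 111101, YBXZ) ⊢ (q2, 111101, BXZ) ⊢ (q0, 11101, YBXZ) ⊢ (q2, 11101, BXZ) ⊢ (q0, 1101, YBXZ) ⊢ (q2, 1101, BXZ) ⊢ (q0, 101, YBXZ) ⊢ (q2, 101, BXZ) ⊢ (q0, 01, YBXZ) ⊢ (q2, 01, BXZ)
No transition for (q2, 0, top B); M blocks with input 01 remaining.

stuck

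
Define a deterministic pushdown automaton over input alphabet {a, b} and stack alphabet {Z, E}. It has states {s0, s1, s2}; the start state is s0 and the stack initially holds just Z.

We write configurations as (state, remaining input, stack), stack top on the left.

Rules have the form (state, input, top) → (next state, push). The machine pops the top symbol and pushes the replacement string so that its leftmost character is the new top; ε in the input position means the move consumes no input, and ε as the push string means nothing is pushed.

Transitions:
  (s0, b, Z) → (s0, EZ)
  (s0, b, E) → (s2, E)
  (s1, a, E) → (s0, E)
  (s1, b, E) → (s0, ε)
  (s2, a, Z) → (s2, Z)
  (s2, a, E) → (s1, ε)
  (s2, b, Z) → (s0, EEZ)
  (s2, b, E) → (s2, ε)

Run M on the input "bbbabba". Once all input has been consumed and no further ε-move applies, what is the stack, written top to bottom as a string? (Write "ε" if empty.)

EZ

(s0, bbbabba, Z) ⊢ (s0, bbabba, EZ) ⊢ (s2, babba, EZ) ⊢ (s2, abba, Z) ⊢ (s2, bba, Z) ⊢ (s0, ba, EEZ) ⊢ (s2, a, EEZ) ⊢ (s1, ε, EZ)
All input consumed in state s1 with stack EZ.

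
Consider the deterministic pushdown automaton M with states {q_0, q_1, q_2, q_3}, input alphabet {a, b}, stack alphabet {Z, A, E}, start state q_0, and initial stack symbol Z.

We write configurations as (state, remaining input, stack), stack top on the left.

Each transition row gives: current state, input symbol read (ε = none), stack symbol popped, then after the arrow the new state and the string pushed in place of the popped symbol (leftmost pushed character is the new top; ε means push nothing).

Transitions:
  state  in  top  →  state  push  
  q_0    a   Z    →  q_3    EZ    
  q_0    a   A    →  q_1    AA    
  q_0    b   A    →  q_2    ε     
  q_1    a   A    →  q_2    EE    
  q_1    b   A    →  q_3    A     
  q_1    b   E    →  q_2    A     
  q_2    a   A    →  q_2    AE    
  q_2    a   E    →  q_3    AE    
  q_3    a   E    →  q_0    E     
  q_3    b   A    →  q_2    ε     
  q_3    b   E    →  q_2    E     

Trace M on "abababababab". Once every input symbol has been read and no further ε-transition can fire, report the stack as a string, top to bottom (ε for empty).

(q_0, abababababab, Z) ⊢ (q_3, bababababab, EZ) ⊢ (q_2, ababababab, EZ) ⊢ (q_3, babababab, AEZ) ⊢ (q_2, abababab, EZ) ⊢ (q_3, bababab, AEZ) ⊢ (q_2, ababab, EZ) ⊢ (q_3, babab, AEZ) ⊢ (q_2, abab, EZ) ⊢ (q_3, bab, AEZ) ⊢ (q_2, ab, EZ) ⊢ (q_3, b, AEZ) ⊢ (q_2, ε, EZ)
All input consumed in state q_2 with stack EZ.

EZ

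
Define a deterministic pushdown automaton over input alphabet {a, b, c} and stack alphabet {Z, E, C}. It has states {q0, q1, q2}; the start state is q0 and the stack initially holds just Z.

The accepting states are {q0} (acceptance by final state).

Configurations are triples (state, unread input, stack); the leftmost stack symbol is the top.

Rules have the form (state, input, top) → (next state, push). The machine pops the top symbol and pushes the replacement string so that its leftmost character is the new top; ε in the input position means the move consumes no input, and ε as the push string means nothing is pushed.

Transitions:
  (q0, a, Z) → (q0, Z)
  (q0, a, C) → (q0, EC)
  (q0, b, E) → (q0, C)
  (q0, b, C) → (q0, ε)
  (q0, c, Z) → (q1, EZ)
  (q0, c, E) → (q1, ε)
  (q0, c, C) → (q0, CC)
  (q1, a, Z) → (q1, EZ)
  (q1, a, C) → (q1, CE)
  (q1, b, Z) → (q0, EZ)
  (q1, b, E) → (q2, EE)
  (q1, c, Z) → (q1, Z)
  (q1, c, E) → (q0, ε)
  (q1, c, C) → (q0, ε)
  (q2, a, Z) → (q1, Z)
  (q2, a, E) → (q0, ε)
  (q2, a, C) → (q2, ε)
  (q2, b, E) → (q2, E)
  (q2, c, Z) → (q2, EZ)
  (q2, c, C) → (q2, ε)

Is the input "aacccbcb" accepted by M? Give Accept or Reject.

(q0, aacccbcb, Z) ⊢ (q0, acccbcb, Z) ⊢ (q0, cccbcb, Z) ⊢ (q1, ccbcb, EZ) ⊢ (q0, cbcb, Z) ⊢ (q1, bcb, EZ) ⊢ (q2, cb, EEZ)
No transition applies at (q2, cb, EEZ); input not fully consumed.

Reject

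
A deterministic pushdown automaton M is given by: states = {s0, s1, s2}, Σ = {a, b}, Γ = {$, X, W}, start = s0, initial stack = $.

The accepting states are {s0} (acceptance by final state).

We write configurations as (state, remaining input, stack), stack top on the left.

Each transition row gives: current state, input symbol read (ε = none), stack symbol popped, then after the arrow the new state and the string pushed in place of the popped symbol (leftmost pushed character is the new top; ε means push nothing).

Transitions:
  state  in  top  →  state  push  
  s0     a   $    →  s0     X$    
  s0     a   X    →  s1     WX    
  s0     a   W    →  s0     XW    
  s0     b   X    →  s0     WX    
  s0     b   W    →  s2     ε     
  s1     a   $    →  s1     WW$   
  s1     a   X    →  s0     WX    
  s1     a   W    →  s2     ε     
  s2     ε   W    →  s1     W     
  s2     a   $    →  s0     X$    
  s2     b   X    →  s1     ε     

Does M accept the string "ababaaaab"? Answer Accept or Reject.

(s0, ababaaaab, $)
  read a, top $: go to s0, push X$ → (s0, babaaaab, X$)
  read b, top X: go to s0, push WX → (s0, abaaaab, WX$)
  read a, top W: go to s0, push XW → (s0, baaaab, XWX$)
  read b, top X: go to s0, push WX → (s0, aaaab, WXWX$)
  read a, top W: go to s0, push XW → (s0, aaab, XWXWX$)
  read a, top X: go to s1, push WX → (s1, aab, WXWXWX$)
  read a, top W: go to s2, push ε → (s2, ab, XWXWX$)
No transition applies at (s2, ab, XWXWX$); input not fully consumed.

Reject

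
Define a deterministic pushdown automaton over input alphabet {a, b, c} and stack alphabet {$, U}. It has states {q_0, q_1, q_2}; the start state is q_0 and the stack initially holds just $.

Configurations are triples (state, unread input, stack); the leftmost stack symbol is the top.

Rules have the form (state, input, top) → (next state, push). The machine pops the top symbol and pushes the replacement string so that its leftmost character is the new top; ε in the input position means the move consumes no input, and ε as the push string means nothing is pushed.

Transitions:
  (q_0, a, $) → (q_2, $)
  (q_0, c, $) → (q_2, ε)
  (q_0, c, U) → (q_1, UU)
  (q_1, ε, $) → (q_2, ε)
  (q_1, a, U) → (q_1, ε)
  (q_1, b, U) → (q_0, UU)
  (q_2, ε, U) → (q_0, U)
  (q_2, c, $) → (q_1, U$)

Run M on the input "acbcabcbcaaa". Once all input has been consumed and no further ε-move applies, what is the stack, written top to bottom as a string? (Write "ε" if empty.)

(q_0, acbcabcbcaaa, $)
  read a, top $: go to q_2, push $ → (q_2, cbcabcbcaaa, $)
  read c, top $: go to q_1, push U$ → (q_1, bcabcbcaaa, U$)
  read b, top U: go to q_0, push UU → (q_0, cabcbcaaa, UU$)
  read c, top U: go to q_1, push UU → (q_1, abcbcaaa, UUU$)
  read a, top U: go to q_1, push ε → (q_1, bcbcaaa, UU$)
  read b, top U: go to q_0, push UU → (q_0, cbcaaa, UUU$)
  read c, top U: go to q_1, push UU → (q_1, bcaaa, UUUU$)
  read b, top U: go to q_0, push UU → (q_0, caaa, UUUUU$)
  read c, top U: go to q_1, push UU → (q_1, aaa, UUUUUU$)
  read a, top U: go to q_1, push ε → (q_1, aa, UUUUU$)
  read a, top U: go to q_1, push ε → (q_1, a, UUUU$)
  read a, top U: go to q_1, push ε → (q_1, ε, UUU$)
All input consumed in state q_1 with stack UUU$.

UUU$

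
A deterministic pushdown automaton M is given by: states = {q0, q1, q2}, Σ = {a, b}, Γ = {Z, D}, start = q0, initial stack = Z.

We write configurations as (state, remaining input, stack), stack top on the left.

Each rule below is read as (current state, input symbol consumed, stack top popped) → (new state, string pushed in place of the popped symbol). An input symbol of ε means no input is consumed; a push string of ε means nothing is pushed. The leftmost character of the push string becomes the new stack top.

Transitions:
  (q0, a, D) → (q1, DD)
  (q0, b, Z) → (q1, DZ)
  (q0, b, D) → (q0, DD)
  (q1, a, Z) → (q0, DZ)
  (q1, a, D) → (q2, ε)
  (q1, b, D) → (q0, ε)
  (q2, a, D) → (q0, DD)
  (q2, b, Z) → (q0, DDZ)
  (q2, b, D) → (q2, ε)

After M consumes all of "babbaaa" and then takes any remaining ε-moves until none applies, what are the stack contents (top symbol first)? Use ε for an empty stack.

DDDDZ

(q0, babbaaa, Z)
  read b, top Z: go to q1, push DZ → (q1, abbaaa, DZ)
  read a, top D: go to q2, push ε → (q2, bbaaa, Z)
  read b, top Z: go to q0, push DDZ → (q0, baaa, DDZ)
  read b, top D: go to q0, push DD → (q0, aaa, DDDZ)
  read a, top D: go to q1, push DD → (q1, aa, DDDDZ)
  read a, top D: go to q2, push ε → (q2, a, DDDZ)
  read a, top D: go to q0, push DD → (q0, ε, DDDDZ)
All input consumed in state q0 with stack DDDDZ.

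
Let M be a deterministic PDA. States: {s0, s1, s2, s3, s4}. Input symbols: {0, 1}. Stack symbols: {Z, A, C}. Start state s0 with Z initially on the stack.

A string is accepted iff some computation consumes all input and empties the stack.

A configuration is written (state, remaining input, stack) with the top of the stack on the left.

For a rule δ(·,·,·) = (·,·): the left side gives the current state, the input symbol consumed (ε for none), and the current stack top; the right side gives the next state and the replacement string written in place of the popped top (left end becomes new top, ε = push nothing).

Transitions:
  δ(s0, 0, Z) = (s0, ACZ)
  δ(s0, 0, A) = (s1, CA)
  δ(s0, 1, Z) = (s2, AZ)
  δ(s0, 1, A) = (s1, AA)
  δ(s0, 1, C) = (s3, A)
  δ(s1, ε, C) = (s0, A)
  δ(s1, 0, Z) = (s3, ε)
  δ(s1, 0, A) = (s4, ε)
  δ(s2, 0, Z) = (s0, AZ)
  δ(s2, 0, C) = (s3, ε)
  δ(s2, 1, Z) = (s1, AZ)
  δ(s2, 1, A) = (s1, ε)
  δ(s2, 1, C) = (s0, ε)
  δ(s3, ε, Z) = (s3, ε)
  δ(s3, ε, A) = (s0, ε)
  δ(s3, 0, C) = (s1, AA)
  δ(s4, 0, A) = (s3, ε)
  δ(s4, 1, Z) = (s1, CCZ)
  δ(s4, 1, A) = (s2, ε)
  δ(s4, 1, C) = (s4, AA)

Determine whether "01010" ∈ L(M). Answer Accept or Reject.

(s0, 01010, Z) ⊢ (s0, 1010, ACZ) ⊢ (s1, 010, AACZ) ⊢ (s4, 10, ACZ) ⊢ (s2, 0, CZ) ⊢ (s3, ε, Z) ⊢ (s3, ε, ε)
All input consumed and the stack is empty.

Accept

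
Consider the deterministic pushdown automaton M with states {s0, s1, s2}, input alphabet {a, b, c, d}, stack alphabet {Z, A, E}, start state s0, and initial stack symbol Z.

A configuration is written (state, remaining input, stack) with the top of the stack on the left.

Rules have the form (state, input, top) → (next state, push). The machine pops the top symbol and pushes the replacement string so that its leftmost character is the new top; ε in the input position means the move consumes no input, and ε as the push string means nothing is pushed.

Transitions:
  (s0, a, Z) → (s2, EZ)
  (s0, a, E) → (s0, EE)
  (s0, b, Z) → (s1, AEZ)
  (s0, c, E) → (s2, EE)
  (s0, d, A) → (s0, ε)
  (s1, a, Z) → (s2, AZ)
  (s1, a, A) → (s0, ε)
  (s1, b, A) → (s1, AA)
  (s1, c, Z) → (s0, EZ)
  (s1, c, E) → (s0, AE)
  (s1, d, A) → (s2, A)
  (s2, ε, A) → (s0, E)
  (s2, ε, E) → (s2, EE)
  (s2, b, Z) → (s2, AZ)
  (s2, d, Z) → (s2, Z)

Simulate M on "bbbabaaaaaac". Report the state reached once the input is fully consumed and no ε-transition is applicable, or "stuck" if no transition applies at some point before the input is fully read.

stuck

(s0, bbbabaaaaaac, Z)
  read b, top Z: go to s1, push AEZ → (s1, bbabaaaaaac, AEZ)
  read b, top A: go to s1, push AA → (s1, babaaaaaac, AAEZ)
  read b, top A: go to s1, push AA → (s1, abaaaaaac, AAAEZ)
  read a, top A: go to s0, push ε → (s0, baaaaaac, AAEZ)
No transition for (s0, b, top A); M blocks with input baaaaaac remaining.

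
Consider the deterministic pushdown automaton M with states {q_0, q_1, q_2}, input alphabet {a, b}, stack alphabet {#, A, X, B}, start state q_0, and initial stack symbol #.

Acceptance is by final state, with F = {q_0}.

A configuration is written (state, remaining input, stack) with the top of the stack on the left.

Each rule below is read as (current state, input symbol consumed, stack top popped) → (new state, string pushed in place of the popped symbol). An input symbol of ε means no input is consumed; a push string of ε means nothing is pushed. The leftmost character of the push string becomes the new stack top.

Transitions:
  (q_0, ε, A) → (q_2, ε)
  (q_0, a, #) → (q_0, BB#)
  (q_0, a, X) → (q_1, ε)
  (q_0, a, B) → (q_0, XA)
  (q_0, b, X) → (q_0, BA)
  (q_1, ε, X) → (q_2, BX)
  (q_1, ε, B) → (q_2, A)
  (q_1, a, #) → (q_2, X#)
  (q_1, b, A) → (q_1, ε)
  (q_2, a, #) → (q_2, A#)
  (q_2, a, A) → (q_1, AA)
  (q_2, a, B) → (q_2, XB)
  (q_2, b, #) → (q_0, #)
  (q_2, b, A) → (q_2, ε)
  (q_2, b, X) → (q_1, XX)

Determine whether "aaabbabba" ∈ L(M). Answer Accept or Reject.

Accept

(q_0, aaabbabba, #) ⊢ (q_0, aabbabba, BB#) ⊢ (q_0, abbabba, XAB#) ⊢ (q_1, bbabba, AB#) ⊢ (q_1, babba, B#) ⊢ (q_2, babba, A#) ⊢ (q_2, abba, #) ⊢ (q_2, bba, A#) ⊢ (q_2, ba, #) ⊢ (q_0, a, #) ⊢ (q_0, ε, BB#)
All input consumed; state q_0 ∈ F.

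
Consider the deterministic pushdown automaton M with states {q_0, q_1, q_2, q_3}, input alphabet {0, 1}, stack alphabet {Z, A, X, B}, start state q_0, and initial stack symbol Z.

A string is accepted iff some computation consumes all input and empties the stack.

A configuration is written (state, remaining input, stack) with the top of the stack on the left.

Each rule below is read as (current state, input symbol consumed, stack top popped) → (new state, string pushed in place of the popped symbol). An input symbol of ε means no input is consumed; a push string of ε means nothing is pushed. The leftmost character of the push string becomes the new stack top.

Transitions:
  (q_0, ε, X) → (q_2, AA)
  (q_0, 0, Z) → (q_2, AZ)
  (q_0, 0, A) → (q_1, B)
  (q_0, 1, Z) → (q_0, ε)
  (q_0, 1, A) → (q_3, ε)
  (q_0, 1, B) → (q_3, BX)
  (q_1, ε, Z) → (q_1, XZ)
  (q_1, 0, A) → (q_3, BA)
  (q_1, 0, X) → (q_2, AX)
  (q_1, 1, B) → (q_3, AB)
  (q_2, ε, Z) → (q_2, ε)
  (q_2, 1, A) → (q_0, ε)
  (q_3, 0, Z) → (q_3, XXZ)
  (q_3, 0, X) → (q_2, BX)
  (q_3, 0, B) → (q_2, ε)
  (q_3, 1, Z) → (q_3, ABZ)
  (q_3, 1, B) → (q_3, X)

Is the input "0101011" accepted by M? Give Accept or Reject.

(q_0, 0101011, Z) ⊢ (q_2, 101011, AZ) ⊢ (q_0, 01011, Z) ⊢ (q_2, 1011, AZ) ⊢ (q_0, 011, Z) ⊢ (q_2, 11, AZ) ⊢ (q_0, 1, Z) ⊢ (q_0, ε, ε)
All input consumed and the stack is empty.

Accept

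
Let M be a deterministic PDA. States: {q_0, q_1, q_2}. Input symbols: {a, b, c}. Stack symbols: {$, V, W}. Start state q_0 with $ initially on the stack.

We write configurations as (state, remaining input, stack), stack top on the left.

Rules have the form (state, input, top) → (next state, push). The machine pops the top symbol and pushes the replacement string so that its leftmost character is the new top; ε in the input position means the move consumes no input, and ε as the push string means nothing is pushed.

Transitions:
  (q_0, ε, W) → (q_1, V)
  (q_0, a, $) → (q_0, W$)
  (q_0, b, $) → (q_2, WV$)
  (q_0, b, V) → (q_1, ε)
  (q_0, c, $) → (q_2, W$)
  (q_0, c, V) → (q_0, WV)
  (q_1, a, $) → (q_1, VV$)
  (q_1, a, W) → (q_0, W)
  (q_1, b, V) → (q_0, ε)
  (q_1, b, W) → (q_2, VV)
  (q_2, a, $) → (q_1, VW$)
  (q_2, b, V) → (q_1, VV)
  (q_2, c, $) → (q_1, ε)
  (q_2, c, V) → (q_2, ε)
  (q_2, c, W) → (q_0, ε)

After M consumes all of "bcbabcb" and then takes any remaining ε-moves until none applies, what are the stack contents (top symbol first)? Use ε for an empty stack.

V$

(q_0, bcbabcb, $) ⊢ (q_2, cbabcb, WV$) ⊢ (q_0, babcb, V$) ⊢ (q_1, abcb, $) ⊢ (q_1, bcb, VV$) ⊢ (q_0, cb, V$) ⊢ (q_0, b, WV$) ⊢ (q_1, b, VV$) ⊢ (q_0, ε, V$)
All input consumed in state q_0 with stack V$.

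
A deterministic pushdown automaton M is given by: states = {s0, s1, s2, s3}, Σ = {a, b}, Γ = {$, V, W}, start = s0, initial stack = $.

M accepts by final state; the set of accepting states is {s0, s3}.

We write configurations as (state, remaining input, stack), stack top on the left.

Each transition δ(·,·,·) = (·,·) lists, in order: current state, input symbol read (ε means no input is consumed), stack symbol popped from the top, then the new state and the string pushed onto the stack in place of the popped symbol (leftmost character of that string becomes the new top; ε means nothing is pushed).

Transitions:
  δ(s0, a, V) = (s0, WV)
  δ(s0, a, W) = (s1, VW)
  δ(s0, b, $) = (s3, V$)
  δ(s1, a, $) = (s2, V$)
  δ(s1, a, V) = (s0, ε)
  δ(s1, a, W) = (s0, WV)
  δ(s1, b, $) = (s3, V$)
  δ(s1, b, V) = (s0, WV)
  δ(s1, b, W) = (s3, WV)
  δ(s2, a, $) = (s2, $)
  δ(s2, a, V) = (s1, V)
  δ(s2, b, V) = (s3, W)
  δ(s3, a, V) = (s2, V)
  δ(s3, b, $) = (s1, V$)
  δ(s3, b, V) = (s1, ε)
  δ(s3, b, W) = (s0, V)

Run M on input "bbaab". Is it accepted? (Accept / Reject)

(s0, bbaab, $)
  read b, top $: go to s3, push V$ → (s3, baab, V$)
  read b, top V: go to s1, push ε → (s1, aab, $)
  read a, top $: go to s2, push V$ → (s2, ab, V$)
  read a, top V: go to s1, push V → (s1, b, V$)
  read b, top V: go to s0, push WV → (s0, ε, WV$)
All input consumed; state s0 ∈ F.

Accept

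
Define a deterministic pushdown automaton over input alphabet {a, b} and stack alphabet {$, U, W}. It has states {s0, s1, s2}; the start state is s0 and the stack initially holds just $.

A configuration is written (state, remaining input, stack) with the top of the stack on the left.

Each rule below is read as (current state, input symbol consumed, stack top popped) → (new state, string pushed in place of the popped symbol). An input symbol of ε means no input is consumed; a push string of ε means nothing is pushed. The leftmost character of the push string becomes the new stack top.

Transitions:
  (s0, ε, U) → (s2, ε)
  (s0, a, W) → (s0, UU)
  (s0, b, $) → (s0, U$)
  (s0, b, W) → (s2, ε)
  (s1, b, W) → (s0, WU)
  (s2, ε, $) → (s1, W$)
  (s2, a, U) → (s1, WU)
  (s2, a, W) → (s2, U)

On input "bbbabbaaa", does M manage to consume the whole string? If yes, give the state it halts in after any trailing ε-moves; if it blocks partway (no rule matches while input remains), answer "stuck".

(s0, bbbabbaaa, $)
  read b, top $: go to s0, push U$ → (s0, bbabbaaa, U$)
  ε-move, top U: go to s2, push ε → (s2, bbabbaaa, $)
  ε-move, top $: go to s1, push W$ → (s1, bbabbaaa, W$)
  read b, top W: go to s0, push WU → (s0, babbaaa, WU$)
  read b, top W: go to s2, push ε → (s2, abbaaa, U$)
  read a, top U: go to s1, push WU → (s1, bbaaa, WU$)
  read b, top W: go to s0, push WU → (s0, baaa, WUU$)
  read b, top W: go to s2, push ε → (s2, aaa, UU$)
  read a, top U: go to s1, push WU → (s1, aa, WUU$)
No transition for (s1, a, top W); M blocks with input aa remaining.

stuck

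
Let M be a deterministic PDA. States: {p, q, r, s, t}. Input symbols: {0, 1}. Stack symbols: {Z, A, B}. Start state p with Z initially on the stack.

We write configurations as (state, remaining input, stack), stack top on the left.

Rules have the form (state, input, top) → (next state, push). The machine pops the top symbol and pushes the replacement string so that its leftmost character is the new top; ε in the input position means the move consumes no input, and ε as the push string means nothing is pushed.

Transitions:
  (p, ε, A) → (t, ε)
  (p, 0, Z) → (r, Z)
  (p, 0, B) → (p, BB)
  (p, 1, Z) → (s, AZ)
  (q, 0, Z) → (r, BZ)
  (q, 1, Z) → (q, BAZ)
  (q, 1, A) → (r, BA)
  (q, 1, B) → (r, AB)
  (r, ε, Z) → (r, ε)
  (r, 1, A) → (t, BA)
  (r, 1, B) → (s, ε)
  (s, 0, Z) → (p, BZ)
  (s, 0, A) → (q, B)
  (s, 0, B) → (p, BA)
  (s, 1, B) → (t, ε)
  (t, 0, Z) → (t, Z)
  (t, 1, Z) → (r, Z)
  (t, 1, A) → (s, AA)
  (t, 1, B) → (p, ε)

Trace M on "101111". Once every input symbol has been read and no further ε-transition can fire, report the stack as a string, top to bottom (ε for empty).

Z

(p, 101111, Z) ⊢ (s, 01111, AZ) ⊢ (q, 1111, BZ) ⊢ (r, 111, ABZ) ⊢ (t, 11, BABZ) ⊢ (p, 1, ABZ) ⊢ (t, 1, BZ) ⊢ (p, ε, Z)
All input consumed in state p with stack Z.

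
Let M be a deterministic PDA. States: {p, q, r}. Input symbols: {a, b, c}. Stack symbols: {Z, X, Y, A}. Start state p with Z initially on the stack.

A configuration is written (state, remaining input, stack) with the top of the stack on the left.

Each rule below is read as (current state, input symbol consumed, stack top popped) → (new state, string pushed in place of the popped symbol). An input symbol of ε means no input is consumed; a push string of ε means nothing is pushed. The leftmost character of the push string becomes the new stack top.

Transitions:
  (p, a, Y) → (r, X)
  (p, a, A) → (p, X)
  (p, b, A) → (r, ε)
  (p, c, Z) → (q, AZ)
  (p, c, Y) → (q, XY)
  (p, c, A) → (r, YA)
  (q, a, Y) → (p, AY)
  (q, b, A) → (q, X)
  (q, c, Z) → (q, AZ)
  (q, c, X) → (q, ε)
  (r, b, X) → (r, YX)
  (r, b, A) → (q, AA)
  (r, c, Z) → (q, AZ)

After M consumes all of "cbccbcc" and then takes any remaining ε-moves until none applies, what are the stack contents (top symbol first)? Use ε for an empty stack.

(p, cbccbcc, Z) ⊢ (q, bccbcc, AZ) ⊢ (q, ccbcc, XZ) ⊢ (q, cbcc, Z) ⊢ (q, bcc, AZ) ⊢ (q, cc, XZ) ⊢ (q, c, Z) ⊢ (q, ε, AZ)
All input consumed in state q with stack AZ.

AZ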